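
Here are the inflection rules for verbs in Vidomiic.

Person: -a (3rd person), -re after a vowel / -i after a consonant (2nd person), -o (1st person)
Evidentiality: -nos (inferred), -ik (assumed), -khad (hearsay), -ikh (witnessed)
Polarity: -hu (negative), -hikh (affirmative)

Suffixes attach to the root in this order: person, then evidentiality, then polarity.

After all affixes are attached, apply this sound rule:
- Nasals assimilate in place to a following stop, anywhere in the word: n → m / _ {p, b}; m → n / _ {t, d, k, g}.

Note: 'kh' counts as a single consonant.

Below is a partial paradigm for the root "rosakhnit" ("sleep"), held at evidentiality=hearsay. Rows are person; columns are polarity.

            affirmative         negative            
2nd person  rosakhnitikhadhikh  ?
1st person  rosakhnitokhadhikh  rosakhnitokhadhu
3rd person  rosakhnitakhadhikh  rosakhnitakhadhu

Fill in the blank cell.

Attach person 2nd person -i (after consonant 't') → rosakhniti.
Attach evidentiality hearsay -khad → rosakhnitikhad.
Attach polarity negative -hu → rosakhnitikhadhu.
Nasal assimilation: no change.

rosakhnitikhadhu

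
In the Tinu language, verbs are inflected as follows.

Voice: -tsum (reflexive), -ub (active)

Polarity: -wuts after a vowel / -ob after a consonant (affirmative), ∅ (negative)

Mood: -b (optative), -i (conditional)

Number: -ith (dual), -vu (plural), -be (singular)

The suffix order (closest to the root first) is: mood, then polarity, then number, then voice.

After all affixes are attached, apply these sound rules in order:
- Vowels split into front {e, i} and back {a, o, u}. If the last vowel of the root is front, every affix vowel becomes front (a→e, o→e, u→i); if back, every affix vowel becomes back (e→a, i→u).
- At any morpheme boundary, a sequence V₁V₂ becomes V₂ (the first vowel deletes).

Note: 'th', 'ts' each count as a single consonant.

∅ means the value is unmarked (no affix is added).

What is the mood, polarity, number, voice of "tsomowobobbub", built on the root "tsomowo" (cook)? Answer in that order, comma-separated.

Segment: tsomowo-b-ob-be-ub.
mood: -b → optative.
polarity: -wuts/ob → affirmative.
number: -be → singular.
voice: -ub → active.

optative, affirmative, singular, active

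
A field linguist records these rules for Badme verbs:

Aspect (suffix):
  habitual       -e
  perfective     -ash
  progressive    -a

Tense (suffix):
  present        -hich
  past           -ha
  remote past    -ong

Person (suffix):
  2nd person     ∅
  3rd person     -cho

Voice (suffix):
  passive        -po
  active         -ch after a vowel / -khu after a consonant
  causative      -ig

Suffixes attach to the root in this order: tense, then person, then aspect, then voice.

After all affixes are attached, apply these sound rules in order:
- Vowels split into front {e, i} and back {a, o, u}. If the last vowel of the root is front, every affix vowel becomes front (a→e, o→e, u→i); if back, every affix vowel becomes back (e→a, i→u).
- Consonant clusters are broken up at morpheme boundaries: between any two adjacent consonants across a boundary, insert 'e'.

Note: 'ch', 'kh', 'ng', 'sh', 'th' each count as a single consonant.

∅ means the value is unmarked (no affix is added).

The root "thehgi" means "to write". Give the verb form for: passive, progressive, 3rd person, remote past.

Attach tense remote past -ong → thehgiong.
Attach person 3rd person -cho → thehgiongcho.
Attach aspect progressive -a → thehgiongchoa.
Attach voice passive -po → thehgiongchoapo.
Apply vowel harmony: thehgiongchoapo → thehgiengcheepe.
Apply epenthesis: thehgiengcheepe → thehgiengecheepe.

thehgiengecheepe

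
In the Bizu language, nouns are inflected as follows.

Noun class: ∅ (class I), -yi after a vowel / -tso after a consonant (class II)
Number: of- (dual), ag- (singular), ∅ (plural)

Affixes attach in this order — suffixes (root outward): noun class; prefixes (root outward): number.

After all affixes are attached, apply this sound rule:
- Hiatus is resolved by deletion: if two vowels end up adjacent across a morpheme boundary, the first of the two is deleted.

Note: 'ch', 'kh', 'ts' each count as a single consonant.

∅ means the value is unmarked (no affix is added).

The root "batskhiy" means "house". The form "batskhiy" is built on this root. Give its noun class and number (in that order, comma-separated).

Segment: batskhiy.
noun class: ∅ → class I.
number: ∅ → plural.

class I, plural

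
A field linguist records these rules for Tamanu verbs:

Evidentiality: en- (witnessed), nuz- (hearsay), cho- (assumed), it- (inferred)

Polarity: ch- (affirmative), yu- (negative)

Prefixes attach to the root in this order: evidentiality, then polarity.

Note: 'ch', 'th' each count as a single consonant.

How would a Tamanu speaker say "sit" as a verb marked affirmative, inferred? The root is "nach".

Attach evidentiality inferred it- → itnach.
Attach polarity affirmative ch- → chitnach.

chitnach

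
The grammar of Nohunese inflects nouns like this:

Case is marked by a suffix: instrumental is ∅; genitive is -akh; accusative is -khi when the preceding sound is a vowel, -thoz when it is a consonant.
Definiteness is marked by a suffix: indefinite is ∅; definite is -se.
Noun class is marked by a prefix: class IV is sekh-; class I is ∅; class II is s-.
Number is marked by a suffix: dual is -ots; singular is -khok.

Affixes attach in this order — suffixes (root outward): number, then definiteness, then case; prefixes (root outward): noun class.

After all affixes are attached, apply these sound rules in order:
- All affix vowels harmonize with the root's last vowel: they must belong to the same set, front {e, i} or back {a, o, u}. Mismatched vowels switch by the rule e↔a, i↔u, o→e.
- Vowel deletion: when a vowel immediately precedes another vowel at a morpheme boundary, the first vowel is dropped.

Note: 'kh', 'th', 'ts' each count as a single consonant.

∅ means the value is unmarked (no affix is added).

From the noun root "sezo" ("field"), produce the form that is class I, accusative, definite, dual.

sezotssakhu

noun class = class I: zero marking, form stays sezo.
Attach number dual -ots → sezoots.
Attach definiteness definite -se → sezootsse.
Attach case accusative -khi (after vowel 'e') → sezootssekhi.
Apply vowel harmony: sezootssekhi → sezootssakhu.
Apply vowel deletion: sezootssakhu → sezotssakhu.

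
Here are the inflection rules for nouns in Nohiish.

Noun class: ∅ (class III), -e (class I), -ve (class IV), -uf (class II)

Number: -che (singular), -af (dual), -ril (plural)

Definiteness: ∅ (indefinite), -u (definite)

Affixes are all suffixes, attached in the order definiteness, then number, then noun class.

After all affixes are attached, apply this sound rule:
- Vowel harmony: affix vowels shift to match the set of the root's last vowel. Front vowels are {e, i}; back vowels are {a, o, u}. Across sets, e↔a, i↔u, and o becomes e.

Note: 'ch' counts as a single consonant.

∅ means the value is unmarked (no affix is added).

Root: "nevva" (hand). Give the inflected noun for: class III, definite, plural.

Attach definiteness definite -u → nevvau.
Attach number plural -ril → nevvauril.
noun class = class III: zero marking, form stays nevvauril.
Apply vowel harmony: nevvauril → nevvaurul.

nevvaurul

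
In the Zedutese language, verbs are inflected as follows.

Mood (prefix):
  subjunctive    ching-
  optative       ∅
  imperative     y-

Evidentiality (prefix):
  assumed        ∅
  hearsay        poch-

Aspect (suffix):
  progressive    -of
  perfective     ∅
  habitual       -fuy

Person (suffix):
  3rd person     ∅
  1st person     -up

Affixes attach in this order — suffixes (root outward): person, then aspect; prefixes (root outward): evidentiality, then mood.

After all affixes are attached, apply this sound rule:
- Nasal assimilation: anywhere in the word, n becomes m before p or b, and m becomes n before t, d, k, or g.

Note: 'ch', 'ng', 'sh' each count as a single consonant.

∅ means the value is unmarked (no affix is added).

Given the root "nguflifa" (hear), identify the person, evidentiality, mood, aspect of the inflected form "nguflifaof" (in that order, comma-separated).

3rd person, assumed, optative, progressive

Segment: nguflifa-of.
person: ∅ → 3rd person.
evidentiality: ∅ → assumed.
mood: ∅ → optative.
aspect: -of → progressive.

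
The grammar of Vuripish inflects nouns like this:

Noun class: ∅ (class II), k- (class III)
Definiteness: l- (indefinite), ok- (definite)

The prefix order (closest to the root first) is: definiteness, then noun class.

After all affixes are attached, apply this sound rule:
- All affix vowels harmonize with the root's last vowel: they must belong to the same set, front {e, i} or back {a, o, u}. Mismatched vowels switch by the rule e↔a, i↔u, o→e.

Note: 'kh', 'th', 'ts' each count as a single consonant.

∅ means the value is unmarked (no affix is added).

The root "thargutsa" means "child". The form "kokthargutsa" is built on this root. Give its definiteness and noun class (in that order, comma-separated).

definite, class III

Segment: k-ok-thargutsa.
definiteness: ok- → definite.
noun class: k- → class III.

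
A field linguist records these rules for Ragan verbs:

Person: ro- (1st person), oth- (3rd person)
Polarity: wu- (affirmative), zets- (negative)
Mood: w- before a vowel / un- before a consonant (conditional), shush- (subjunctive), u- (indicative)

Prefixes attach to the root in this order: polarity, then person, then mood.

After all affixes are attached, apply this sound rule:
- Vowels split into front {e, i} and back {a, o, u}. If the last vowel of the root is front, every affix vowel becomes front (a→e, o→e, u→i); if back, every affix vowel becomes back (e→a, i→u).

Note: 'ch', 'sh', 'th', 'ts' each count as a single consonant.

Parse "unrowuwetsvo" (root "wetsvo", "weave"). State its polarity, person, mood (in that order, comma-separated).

affirmative, 1st person, conditional

Segment: un-ro-wu-wetsvo.
polarity: wu- → affirmative.
person: ro- → 1st person.
mood: w/un- → conditional.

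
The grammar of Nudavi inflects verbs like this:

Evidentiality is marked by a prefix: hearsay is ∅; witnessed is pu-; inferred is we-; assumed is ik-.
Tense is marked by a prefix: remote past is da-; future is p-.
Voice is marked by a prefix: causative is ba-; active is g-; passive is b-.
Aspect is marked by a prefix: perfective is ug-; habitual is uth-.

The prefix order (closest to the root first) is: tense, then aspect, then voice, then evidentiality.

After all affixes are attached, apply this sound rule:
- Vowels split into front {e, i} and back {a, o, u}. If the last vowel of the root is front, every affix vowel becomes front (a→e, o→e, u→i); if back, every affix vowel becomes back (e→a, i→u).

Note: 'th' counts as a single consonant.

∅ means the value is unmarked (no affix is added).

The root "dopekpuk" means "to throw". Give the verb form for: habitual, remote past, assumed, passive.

Attach tense remote past da- → dadopekpuk.
Attach aspect habitual uth- → uthdadopekpuk.
Attach voice passive b- → buthdadopekpuk.
Attach evidentiality assumed ik- → ikbuthdadopekpuk.
Apply vowel harmony: ikbuthdadopekpuk → ukbuthdadopekpuk.

ukbuthdadopekpuk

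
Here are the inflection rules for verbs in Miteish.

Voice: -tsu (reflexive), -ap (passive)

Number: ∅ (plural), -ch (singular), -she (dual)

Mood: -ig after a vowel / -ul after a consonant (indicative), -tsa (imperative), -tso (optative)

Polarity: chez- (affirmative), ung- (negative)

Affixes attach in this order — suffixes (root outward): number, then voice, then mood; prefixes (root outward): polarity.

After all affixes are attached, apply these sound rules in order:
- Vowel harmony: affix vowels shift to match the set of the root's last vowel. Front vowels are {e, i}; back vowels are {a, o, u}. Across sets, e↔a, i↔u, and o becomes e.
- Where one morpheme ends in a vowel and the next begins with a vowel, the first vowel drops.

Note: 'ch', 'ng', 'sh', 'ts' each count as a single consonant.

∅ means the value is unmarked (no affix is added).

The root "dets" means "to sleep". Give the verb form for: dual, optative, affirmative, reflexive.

Attach number dual -she → detsshe.
Attach voice reflexive -tsu → detsshetsu.
Attach mood optative -tso → detsshetsutso.
Attach polarity affirmative chez- → chezdetsshetsutso.
Apply vowel harmony: chezdetsshetsutso → chezdetsshetsitse.
Vowel deletion: no change.

chezdetsshetsitse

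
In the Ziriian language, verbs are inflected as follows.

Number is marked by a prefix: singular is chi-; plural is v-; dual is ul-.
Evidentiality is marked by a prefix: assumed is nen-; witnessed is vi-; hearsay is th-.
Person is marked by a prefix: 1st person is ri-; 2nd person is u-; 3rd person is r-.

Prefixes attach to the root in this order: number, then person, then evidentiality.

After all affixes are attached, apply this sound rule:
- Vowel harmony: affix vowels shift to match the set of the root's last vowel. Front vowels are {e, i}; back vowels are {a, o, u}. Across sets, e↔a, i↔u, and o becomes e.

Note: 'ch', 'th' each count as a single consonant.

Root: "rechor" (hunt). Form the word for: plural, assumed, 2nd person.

Attach number plural v- → vrechor.
Attach person 2nd person u- → uvrechor.
Attach evidentiality assumed nen- → nenuvrechor.
Apply vowel harmony: nenuvrechor → nanuvrechor.

nanuvrechor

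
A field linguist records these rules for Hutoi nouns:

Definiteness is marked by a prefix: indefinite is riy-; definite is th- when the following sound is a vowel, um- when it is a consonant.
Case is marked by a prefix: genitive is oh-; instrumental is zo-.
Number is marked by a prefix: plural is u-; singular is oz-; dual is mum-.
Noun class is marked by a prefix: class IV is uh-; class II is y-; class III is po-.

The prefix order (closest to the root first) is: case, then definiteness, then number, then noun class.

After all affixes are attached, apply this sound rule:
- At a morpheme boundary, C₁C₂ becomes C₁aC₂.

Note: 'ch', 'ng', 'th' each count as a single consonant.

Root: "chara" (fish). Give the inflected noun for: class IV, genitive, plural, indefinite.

Attach case genitive oh- → ohchara.
Attach definiteness indefinite riy- → riyohchara.
Attach number plural u- → uriyohchara.
Attach noun class class IV uh- → uhuriyohchara.
Apply epenthesis: uhuriyohchara → uhuriyohachara.

uhuriyohachara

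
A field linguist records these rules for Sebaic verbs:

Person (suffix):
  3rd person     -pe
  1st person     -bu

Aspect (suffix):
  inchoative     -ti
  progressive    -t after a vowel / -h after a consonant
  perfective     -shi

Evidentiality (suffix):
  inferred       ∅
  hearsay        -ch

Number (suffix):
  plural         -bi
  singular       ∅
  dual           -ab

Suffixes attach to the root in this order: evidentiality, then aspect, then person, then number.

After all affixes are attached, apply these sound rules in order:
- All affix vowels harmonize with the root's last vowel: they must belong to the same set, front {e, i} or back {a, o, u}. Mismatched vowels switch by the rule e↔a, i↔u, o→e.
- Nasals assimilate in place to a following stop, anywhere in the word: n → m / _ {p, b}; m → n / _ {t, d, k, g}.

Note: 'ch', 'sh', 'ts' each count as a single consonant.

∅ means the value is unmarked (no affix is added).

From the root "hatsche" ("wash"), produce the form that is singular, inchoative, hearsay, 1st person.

Attach evidentiality hearsay -ch → hatschech.
Attach aspect inchoative -ti → hatschechti.
Attach person 1st person -bu → hatschechtibu.
number = singular: zero marking, form stays hatschechtibu.
Apply vowel harmony: hatschechtibu → hatschechtibi.
Nasal assimilation: no change.

hatschechtibi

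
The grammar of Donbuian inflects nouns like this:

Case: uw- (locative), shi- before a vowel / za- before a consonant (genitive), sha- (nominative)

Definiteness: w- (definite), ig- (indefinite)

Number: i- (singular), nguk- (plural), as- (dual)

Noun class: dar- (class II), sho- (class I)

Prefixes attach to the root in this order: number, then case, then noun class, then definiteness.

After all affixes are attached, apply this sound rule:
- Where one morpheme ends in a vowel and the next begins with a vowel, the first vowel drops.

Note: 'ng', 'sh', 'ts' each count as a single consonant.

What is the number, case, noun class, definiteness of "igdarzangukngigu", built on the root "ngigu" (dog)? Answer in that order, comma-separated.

plural, genitive, class II, indefinite

Segment: ig-dar-za-nguk-ngigu.
number: nguk- → plural.
case: shi/za- → genitive.
noun class: dar- → class II.
definiteness: ig- → indefinite.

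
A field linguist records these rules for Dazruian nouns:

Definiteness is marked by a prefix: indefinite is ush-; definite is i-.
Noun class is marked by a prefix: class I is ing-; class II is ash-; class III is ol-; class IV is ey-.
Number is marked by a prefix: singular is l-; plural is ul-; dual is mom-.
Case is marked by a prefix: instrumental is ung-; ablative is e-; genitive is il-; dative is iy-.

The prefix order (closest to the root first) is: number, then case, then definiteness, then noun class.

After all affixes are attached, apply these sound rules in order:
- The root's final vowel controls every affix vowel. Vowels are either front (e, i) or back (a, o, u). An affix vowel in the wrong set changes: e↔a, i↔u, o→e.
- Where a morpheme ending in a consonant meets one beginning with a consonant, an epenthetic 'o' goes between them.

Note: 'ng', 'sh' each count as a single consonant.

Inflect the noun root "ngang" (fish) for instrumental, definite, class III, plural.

oluungulongang

Attach number plural ul- → ulngang.
Attach case instrumental ung- → ungulngang.
Attach definiteness definite i- → iungulngang.
Attach noun class class III ol- → oliungulngang.
Apply vowel harmony: oliungulngang → oluungulngang.
Apply epenthesis: oluungulngang → oluungulongang.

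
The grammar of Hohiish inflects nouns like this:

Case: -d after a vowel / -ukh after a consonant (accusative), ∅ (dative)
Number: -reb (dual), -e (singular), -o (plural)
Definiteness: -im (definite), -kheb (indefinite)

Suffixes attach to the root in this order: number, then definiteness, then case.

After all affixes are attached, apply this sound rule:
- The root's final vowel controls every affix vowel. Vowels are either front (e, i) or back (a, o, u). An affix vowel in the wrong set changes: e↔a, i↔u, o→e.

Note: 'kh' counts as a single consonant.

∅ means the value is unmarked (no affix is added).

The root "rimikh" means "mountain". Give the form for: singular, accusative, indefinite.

rimikhekhebikh

Attach number singular -e → rimikhe.
Attach definiteness indefinite -kheb → rimikhekheb.
Attach case accusative -ukh (after consonant 'b') → rimikhekhebukh.
Apply vowel harmony: rimikhekhebukh → rimikhekhebikh.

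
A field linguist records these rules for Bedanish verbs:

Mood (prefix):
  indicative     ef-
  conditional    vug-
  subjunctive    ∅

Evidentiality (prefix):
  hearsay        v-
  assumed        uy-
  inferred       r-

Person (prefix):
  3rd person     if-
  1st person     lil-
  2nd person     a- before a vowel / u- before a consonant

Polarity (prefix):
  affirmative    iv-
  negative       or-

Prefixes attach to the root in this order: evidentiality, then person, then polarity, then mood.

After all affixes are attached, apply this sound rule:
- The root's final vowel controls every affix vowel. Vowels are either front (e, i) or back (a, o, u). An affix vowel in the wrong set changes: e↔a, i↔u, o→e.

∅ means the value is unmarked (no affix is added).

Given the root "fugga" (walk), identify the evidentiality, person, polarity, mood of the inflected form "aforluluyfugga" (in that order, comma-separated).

assumed, 1st person, negative, indicative

Segment: ef-or-lil-uy-fugga.
evidentiality: uy- → assumed.
person: lil- → 1st person.
polarity: or- → negative.
mood: ef- → indicative.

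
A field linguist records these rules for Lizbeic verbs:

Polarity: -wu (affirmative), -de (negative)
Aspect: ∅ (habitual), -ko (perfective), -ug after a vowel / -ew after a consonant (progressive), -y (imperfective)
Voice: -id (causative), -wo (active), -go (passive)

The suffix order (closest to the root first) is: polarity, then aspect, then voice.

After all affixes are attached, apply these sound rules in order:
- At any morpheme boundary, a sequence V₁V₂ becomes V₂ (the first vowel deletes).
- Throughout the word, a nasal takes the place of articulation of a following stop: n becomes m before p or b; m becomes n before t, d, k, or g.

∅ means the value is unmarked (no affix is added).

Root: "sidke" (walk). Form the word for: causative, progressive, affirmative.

Attach polarity affirmative -wu → sidkewu.
Attach aspect progressive -ug (after vowel 'u') → sidkewuug.
Attach voice causative -id → sidkewuugid.
Apply vowel deletion: sidkewuugid → sidkewugid.
Nasal assimilation: no change.

sidkewugid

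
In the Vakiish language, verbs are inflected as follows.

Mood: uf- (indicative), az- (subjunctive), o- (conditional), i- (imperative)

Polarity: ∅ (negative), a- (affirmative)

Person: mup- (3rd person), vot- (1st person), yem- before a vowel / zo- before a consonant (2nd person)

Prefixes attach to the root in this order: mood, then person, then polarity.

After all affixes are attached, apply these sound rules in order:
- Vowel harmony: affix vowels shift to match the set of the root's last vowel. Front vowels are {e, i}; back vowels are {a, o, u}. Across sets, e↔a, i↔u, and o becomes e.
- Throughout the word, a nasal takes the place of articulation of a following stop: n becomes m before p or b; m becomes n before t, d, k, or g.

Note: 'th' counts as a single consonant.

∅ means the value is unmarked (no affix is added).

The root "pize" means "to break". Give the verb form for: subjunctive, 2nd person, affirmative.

Attach mood subjunctive az- → azpize.
Attach person 2nd person yem- (before vowel 'a') → yemazpize.
Attach polarity affirmative a- → ayemazpize.
Apply vowel harmony: ayemazpize → eyemezpize.
Nasal assimilation: no change.

eyemezpize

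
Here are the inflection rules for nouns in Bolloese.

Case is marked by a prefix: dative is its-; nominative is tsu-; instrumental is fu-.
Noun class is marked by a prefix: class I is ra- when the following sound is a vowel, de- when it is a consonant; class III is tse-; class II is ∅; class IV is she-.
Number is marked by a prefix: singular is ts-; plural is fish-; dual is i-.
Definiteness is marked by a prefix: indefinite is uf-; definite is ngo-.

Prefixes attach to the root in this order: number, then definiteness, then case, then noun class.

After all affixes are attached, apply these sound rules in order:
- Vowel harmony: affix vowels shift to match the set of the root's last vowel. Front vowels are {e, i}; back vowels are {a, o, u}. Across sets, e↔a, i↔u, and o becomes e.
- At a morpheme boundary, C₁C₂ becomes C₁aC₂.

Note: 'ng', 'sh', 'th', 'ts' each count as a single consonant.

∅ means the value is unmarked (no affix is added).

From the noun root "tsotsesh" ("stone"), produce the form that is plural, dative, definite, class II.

Attach number plural fish- → fishtsotsesh.
Attach definiteness definite ngo- → ngofishtsotsesh.
Attach case dative its- → itsngofishtsotsesh.
noun class = class II: zero marking, form stays itsngofishtsotsesh.
Apply vowel harmony: itsngofishtsotsesh → itsngefishtsotsesh.
Apply epenthesis: itsngefishtsotsesh → itsangefishatsotsesh.

itsangefishatsotsesh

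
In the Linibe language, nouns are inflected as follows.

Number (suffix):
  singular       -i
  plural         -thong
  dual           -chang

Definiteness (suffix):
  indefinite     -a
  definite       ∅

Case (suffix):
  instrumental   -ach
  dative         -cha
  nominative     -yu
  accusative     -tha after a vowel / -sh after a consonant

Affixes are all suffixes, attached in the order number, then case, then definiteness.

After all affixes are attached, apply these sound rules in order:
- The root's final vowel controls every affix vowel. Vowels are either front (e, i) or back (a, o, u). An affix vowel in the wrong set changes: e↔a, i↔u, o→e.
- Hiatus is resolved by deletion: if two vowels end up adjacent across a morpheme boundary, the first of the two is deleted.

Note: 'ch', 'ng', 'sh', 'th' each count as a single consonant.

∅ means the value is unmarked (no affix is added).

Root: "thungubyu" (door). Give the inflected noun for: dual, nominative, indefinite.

Attach number dual -chang → thungubyuchang.
Attach case nominative -yu → thungubyuchangyu.
Attach definiteness indefinite -a → thungubyuchangyua.
Vowel harmony: no change.
Apply vowel deletion: thungubyuchangyua → thungubyuchangya.

thungubyuchangya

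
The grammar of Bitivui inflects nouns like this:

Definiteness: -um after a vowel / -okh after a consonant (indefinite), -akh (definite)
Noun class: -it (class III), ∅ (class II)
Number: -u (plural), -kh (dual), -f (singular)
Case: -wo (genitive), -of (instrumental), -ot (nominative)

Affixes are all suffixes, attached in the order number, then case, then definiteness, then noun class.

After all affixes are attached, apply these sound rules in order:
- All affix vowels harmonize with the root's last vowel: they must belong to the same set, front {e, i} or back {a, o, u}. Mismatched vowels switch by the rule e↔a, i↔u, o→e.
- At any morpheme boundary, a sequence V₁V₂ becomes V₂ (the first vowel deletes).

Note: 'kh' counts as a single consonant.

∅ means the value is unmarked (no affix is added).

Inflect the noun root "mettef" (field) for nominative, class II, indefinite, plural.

mettefetekh

Attach number plural -u → mettefu.
Attach case nominative -ot → mettefuot.
Attach definiteness indefinite -okh (after consonant 't') → mettefuotokh.
noun class = class II: zero marking, form stays mettefuotokh.
Apply vowel harmony: mettefuotokh → mettefietekh.
Apply vowel deletion: mettefietekh → mettefetekh.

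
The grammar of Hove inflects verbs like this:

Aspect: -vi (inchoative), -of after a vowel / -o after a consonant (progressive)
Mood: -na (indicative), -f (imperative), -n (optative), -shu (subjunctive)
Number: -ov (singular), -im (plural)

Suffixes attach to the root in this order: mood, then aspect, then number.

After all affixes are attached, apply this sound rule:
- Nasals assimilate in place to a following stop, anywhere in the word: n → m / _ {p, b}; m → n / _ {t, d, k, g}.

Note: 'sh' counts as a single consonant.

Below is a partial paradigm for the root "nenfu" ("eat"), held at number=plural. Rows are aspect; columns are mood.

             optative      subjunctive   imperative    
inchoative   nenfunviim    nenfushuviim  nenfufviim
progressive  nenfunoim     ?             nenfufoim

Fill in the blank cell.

Attach mood subjunctive -shu → nenfushu.
Attach aspect progressive -of (after vowel 'u') → nenfushuof.
Attach number plural -im → nenfushuofim.
Nasal assimilation: no change.

nenfushuofim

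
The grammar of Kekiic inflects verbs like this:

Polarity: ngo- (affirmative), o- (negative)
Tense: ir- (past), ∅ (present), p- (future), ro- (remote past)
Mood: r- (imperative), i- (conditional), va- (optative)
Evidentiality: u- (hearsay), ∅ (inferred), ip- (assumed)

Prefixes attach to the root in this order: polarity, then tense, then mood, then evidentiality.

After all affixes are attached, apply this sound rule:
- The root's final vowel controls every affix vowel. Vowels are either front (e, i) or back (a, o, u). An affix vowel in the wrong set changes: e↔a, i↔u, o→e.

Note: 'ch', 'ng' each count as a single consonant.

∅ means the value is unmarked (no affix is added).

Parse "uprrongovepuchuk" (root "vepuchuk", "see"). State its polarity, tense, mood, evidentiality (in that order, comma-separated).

Segment: ip-r-ro-ngo-vepuchuk.
polarity: ngo- → affirmative.
tense: ro- → remote past.
mood: r- → imperative.
evidentiality: ip- → assumed.

affirmative, remote past, imperative, assumed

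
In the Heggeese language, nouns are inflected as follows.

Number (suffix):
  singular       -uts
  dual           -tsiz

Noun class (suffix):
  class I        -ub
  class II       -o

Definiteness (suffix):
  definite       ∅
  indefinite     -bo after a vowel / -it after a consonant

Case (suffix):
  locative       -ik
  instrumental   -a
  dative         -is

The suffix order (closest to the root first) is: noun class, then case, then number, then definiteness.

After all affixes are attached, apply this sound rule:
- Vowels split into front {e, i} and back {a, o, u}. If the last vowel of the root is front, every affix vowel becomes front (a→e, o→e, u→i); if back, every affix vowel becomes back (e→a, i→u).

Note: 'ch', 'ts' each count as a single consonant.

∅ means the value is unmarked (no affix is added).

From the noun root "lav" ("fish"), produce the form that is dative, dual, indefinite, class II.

lavoustsuzut

Attach noun class class II -o → lavo.
Attach case dative -is → lavois.
Attach number dual -tsiz → lavoistsiz.
Attach definiteness indefinite -it (after consonant 'z') → lavoistsizit.
Apply vowel harmony: lavoistsizit → lavoustsuzut.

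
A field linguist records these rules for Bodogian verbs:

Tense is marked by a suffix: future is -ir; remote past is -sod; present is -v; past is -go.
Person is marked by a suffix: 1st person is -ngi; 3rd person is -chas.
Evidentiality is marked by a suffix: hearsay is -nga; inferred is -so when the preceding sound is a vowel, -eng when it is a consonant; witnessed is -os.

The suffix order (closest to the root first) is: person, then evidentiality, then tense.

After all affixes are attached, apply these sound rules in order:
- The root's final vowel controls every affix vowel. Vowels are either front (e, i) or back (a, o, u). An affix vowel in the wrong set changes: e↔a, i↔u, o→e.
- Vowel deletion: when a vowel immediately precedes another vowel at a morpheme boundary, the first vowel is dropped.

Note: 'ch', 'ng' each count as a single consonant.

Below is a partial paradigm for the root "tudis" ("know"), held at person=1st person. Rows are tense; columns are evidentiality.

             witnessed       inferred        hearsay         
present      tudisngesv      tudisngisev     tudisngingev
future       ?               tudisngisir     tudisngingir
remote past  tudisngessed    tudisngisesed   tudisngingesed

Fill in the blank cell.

tudisngesir

Attach person 1st person -ngi → tudisngi.
Attach evidentiality witnessed -os → tudisngios.
Attach tense future -ir → tudisngiosir.
Apply vowel harmony: tudisngiosir → tudisngiesir.
Apply vowel deletion: tudisngiesir → tudisngesir.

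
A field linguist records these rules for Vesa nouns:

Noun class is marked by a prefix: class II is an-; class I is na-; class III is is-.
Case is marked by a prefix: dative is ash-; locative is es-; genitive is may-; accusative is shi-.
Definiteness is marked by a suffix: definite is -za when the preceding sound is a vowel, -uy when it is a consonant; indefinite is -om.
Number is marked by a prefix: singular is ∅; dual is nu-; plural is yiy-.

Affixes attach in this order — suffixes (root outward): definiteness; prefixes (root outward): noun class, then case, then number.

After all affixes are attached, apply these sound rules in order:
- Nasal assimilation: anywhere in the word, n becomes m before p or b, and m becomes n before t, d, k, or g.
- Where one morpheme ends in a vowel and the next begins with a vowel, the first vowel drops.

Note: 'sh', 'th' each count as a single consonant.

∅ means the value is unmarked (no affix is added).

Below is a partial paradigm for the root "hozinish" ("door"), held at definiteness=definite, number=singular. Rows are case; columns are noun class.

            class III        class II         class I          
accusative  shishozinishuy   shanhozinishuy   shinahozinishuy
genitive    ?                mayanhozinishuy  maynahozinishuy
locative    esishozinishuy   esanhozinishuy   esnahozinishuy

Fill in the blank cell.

mayishozinishuy

Attach noun class class III is- → ishozinish.
Attach definiteness definite -uy (after consonant 'sh') → ishozinishuy.
Attach case genitive may- → mayishozinishuy.
number = singular: zero marking, form stays mayishozinishuy.
Nasal assimilation: no change.
Vowel deletion: no change.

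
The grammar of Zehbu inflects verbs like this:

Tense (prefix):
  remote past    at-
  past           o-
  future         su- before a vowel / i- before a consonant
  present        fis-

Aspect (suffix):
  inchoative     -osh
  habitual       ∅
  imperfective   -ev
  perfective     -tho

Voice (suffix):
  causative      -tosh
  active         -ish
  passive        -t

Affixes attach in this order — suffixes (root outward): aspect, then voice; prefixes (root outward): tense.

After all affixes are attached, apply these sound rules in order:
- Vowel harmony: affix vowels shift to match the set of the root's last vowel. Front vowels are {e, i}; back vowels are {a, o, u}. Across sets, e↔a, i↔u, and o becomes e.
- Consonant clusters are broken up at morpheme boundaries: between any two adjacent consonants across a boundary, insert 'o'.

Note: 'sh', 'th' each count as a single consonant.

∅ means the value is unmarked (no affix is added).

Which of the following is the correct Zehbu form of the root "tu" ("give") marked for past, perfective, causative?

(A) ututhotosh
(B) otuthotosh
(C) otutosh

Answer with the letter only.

B

Attach aspect perfective -tho → tutho.
Attach voice causative -tosh → tuthotosh.
Attach tense past o- → otuthotosh.
Vowel harmony: no change.
Epenthesis: no change.
So the correct form is otuthotosh, option (B).
(C) otutosh is wrong: it uses habitual instead of perfective for aspect.
(A) ututhotosh is wrong: it uses future instead of past for tense.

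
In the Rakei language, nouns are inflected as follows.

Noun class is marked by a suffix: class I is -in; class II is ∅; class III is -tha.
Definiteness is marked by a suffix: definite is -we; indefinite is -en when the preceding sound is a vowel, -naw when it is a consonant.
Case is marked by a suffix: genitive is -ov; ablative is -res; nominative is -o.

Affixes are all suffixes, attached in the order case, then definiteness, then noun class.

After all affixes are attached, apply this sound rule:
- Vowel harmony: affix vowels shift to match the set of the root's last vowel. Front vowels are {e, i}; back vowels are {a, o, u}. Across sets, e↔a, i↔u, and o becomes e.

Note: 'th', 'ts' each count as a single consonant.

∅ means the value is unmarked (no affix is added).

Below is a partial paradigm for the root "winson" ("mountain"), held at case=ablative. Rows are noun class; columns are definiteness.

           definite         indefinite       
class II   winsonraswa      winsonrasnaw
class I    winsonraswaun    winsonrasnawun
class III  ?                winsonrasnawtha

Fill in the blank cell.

winsonraswatha

Attach case ablative -res → winsonres.
Attach definiteness definite -we → winsonreswe.
Attach noun class class III -tha → winsonreswetha.
Apply vowel harmony: winsonreswetha → winsonraswatha.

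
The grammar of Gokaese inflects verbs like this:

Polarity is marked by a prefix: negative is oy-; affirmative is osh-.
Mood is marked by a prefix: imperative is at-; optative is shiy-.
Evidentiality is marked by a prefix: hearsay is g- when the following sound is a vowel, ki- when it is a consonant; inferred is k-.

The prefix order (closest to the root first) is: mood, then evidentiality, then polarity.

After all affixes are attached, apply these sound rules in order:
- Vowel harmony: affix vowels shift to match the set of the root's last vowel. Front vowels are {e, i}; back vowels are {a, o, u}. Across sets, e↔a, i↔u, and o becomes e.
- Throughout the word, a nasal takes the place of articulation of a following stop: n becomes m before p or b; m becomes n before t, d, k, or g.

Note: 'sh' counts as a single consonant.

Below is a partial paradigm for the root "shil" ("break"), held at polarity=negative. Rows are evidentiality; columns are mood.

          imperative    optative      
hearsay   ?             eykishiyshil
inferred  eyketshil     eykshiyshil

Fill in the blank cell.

Attach mood imperative at- → atshil.
Attach evidentiality hearsay g- (before vowel 'a') → gatshil.
Attach polarity negative oy- → oygatshil.
Apply vowel harmony: oygatshil → eygetshil.
Nasal assimilation: no change.

eygetshil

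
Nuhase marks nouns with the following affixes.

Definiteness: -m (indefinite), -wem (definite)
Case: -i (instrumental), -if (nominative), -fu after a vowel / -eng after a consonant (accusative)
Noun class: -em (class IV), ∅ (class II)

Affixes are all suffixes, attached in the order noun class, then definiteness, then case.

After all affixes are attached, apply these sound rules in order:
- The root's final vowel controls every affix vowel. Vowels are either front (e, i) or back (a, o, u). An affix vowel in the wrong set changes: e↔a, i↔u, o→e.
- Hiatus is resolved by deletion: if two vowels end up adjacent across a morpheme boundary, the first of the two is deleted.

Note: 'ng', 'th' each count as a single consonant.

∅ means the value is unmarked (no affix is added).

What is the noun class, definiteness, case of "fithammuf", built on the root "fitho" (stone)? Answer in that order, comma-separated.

Segment: fitho-em-m-if.
noun class: -em → class IV.
definiteness: -m → indefinite.
case: -if → nominative.

class IV, indefinite, nominative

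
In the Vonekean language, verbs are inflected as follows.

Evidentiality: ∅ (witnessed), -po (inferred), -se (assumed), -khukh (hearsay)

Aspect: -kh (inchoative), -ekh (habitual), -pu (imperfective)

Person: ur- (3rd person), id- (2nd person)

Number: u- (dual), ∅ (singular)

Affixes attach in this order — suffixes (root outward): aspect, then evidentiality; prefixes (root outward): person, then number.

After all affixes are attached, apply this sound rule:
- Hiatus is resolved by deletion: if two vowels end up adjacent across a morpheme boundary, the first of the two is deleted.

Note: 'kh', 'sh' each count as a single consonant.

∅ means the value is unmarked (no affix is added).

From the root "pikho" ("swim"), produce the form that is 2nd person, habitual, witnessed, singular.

idpikhekh

Attach aspect habitual -ekh → pikhoekh.
Attach person 2nd person id- → idpikhoekh.
number = singular: zero marking, form stays idpikhoekh.
evidentiality = witnessed: zero marking, form stays idpikhoekh.
Apply vowel deletion: idpikhoekh → idpikhekh.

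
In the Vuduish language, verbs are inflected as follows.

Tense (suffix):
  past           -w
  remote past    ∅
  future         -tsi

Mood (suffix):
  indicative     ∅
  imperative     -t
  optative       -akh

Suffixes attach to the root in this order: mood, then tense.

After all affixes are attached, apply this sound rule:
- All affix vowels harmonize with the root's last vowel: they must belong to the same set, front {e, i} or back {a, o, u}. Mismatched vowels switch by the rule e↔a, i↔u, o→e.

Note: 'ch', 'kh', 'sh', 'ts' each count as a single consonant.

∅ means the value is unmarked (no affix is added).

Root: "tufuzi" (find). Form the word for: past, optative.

tufuziekhw

Attach mood optative -akh → tufuziakh.
Attach tense past -w → tufuziakhw.
Apply vowel harmony: tufuziakhw → tufuziekhw.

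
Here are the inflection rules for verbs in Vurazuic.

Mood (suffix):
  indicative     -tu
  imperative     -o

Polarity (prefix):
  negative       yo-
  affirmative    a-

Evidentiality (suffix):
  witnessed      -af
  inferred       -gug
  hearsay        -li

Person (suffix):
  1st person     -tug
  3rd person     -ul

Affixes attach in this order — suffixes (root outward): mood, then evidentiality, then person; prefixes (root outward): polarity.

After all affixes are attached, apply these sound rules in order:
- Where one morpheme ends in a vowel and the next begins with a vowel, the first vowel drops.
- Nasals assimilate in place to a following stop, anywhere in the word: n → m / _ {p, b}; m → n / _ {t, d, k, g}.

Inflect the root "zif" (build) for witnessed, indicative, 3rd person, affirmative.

aziftaful

Attach polarity affirmative a- → azif.
Attach mood indicative -tu → aziftu.
Attach evidentiality witnessed -af → aziftuaf.
Attach person 3rd person -ul → aziftuaful.
Apply vowel deletion: aziftuaful → aziftaful.
Nasal assimilation: no change.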